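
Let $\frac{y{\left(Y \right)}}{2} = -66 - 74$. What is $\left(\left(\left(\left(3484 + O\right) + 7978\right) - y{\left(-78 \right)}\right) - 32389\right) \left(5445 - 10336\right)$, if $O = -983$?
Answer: $105792330$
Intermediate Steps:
$y{\left(Y \right)} = -280$ ($y{\left(Y \right)} = 2 \left(-66 - 74\right) = 2 \left(-140\right) = -280$)
$\left(\left(\left(\left(3484 + O\right) + 7978\right) - y{\left(-78 \right)}\right) - 32389\right) \left(5445 - 10336\right) = \left(\left(\left(\left(3484 - 983\right) + 7978\right) - -280\right) - 32389\right) \left(5445 - 10336\right) = \left(\left(\left(2501 + 7978\right) + 280\right) - 32389\right) \left(-4891\right) = \left(\left(10479 + 280\right) - 32389\right) \left(-4891\right) = \left(10759 - 32389\right) \left(-4891\right) = \left(-21630\right) \left(-4891\right) = 105792330$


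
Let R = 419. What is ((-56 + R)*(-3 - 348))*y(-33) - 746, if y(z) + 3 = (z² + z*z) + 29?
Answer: -280818998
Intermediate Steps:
y(z) = 26 + 2*z² (y(z) = -3 + ((z² + z*z) + 29) = -3 + ((z² + z²) + 29) = -3 + (2*z² + 29) = -3 + (29 + 2*z²) = 26 + 2*z²)
((-56 + R)*(-3 - 348))*y(-33) - 746 = ((-56 + 419)*(-3 - 348))*(26 + 2*(-33)²) - 746 = (363*(-351))*(26 + 2*1089) - 746 = -127413*(26 + 2178) - 746 = -127413*2204 - 746 = -280818252 - 746 = -280818998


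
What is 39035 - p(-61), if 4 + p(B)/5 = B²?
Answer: 20450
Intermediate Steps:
p(B) = -20 + 5*B²
39035 - p(-61) = 39035 - (-20 + 5*(-61)²) = 39035 - (-20 + 5*3721) = 39035 - (-20 + 18605) = 39035 - 1*18585 = 39035 - 18585 = 20450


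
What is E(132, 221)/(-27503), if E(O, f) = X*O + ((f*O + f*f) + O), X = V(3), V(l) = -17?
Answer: -10843/3929 ≈ -2.7597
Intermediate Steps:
X = -17
E(O, f) = f² - 16*O + O*f (E(O, f) = -17*O + ((f*O + f*f) + O) = -17*O + ((O*f + f²) + O) = -17*O + ((f² + O*f) + O) = -17*O + (O + f² + O*f) = f² - 16*O + O*f)
E(132, 221)/(-27503) = (221² - 16*132 + 132*221)/(-27503) = (48841 - 2112 + 29172)*(-1/27503) = 75901*(-1/27503) = -10843/3929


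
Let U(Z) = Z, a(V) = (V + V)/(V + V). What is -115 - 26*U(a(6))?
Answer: -141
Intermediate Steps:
a(V) = 1 (a(V) = (2*V)/((2*V)) = (2*V)*(1/(2*V)) = 1)
-115 - 26*U(a(6)) = -115 - 26*1 = -115 - 26 = -141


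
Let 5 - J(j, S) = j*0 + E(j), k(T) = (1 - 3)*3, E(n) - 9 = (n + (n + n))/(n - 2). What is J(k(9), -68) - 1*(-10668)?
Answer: 42647/4 ≈ 10662.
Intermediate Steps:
E(n) = 9 + 3*n/(-2 + n) (E(n) = 9 + (n + (n + n))/(n - 2) = 9 + (n + 2*n)/(-2 + n) = 9 + (3*n)/(-2 + n) = 9 + 3*n/(-2 + n))
k(T) = -6 (k(T) = -2*3 = -6)
J(j, S) = 5 - 6*(-3 + 2*j)/(-2 + j) (J(j, S) = 5 - (j*0 + 6*(-3 + 2*j)/(-2 + j)) = 5 - (0 + 6*(-3 + 2*j)/(-2 + j)) = 5 - 6*(-3 + 2*j)/(-2 + j))
J(k(9), -68) - 1*(-10668) = (8 - 7*(-6))/(-2 - 6) - 1*(-10668) = (8 + 42)/(-8) + 10668 = -⅛*50 + 10668 = -25/4 + 10668 = 42647/4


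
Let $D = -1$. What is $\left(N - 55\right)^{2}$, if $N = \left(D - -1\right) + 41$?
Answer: $196$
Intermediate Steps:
$N = 41$ ($N = \left(-1 - -1\right) + 41 = \left(-1 + 1\right) + 41 = 0 + 41 = 41$)
$\left(N - 55\right)^{2} = \left(41 - 55\right)^{2} = \left(-14\right)^{2} = 196$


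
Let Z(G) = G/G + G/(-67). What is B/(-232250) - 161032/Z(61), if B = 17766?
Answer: -626444700149/348375 ≈ -1.7982e+6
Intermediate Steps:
Z(G) = 1 - G/67 (Z(G) = 1 + G*(-1/67) = 1 - G/67)
B/(-232250) - 161032/Z(61) = 17766/(-232250) - 161032/(1 - 1/67*61) = 17766*(-1/232250) - 161032/(1 - 61/67) = -8883/116125 - 161032/6/67 = -8883/116125 - 161032*67/6 = -8883/116125 - 5394572/3 = -626444700149/348375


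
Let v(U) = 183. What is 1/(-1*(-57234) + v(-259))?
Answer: 1/57417 ≈ 1.7416e-5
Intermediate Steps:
1/(-1*(-57234) + v(-259)) = 1/(-1*(-57234) + 183) = 1/(57234 + 183) = 1/57417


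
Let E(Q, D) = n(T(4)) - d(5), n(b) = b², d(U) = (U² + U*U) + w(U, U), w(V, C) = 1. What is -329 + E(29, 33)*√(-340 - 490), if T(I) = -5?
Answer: -329 - 26*I*√830 ≈ -329.0 - 749.05*I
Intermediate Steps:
d(U) = 1 + 2*U² (d(U) = (U² + U*U) + 1 = (U² + U²) + 1 = 2*U² + 1 = 1 + 2*U²)
E(Q, D) = -26 (E(Q, D) = (-5)² - (1 + 2*5²) = 25 - (1 + 2*25) = 25 - (1 + 50) = 25 - 1*51 = 25 - 51 = -26)
-329 + E(29, 33)*√(-340 - 490) = -329 - 26*√(-340 - 490) = -329 - 26*I*√830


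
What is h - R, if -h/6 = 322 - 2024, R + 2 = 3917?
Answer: 6297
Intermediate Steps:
R = 3915 (R = -2 + 3917 = 3915)
h = 10212 (h = -6*(322 - 2024) = -6*(-1702) = 10212)
h - R = 10212 - 1*3915 = 10212 - 3915 = 6297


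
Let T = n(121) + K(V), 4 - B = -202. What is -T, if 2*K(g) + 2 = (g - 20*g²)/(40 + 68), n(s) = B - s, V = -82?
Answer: 19403/36 ≈ 538.97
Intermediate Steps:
B = 206 (B = 4 - 1*(-202) = 4 + 202 = 206)
n(s) = 206 - s
K(g) = -1 - 5*g²/54 + g/216 (K(g) = -1 + ((g - 20*g²)/(40 + 68))/2 = -1 + ((g - 20*g²)/108)/2 = -1 + ((g - 20*g²)*(1/108))/2 = -1 + (-5*g²/27 + g/108)/2 = -1 + (-5*g²/54 + g/216) = -1 - 5*g²/54 + g/216)
T = -19403/36 (T = (206 - 1*121) + (-1 - 5/54*(-82)² + (1/216)*(-82)) = (206 - 121) + (-1 - 5/54*6724 - 41/108) = 85 + (-1 - 16810/27 - 41/108) = 85 - 22463/36 = -19403/36 ≈ -538.97)
-T = -1*(-19403/36) = 19403/36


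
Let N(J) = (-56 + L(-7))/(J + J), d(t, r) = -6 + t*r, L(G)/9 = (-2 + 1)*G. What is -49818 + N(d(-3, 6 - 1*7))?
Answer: -298915/6 ≈ -49819.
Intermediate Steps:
L(G) = -9*G (L(G) = 9*((-2 + 1)*G) = 9*(-G) = -9*G)
d(t, r) = -6 + r*t
N(J) = 7/(2*J) (N(J) = (-56 - 9*(-7))/(J + J) = (-56 + 63)/((2*J)) = 7*(1/(2*J)) = 7/(2*J))
-49818 + N(d(-3, 6 - 1*7)) = -49818 + 7/(2*(-6 + (6 - 1*7)*(-3))) = -49818 + 7/(2*(-6 + (6 - 7)*(-3))) = -49818 + 7/(2*(-6 - 1*(-3))) = -49818 + 7/(2*(-6 + 3)) = -49818 + (7/2)/(-3) = -49818 + (7/2)*(-⅓) = -49818 - 7/6 = -298915/6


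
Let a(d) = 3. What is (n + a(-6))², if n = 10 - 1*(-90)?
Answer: 10609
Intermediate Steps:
n = 100 (n = 10 + 90 = 100)
(n + a(-6))² = (100 + 3)² = 103² = 10609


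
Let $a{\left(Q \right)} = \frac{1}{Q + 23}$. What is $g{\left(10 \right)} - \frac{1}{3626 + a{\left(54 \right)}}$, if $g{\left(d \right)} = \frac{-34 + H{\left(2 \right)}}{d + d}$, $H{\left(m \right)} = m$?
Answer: $- \frac{2234009}{1396015} \approx -1.6003$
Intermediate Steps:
$a{\left(Q \right)} = \frac{1}{23 + Q}$
$g{\left(d \right)} = - \frac{16}{d}$ ($g{\left(d \right)} = \frac{-34 + 2}{d + d} = - \frac{32}{2 d} = - 32 \frac{1}{2 d} = - \frac{16}{d}$)
$g{\left(10 \right)} - \frac{1}{3626 + a{\left(54 \right)}} = - \frac{16}{10} - \frac{1}{3626 + \frac{1}{23 + 54}} = \left(-16\right) \frac{1}{10} - \frac{1}{3626 + \frac{1}{77}} = - \frac{8}{5} - \frac{1}{3626 + \frac{1}{77}} = - \frac{8}{5} - \frac{1}{\frac{279203}{77}} = - \frac{8}{5} - \frac{77}{279203} = - \frac{2234009}{1396015}$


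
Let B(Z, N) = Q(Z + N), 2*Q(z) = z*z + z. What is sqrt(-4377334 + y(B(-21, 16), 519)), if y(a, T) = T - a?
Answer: 5*I*sqrt(175073) ≈ 2092.1*I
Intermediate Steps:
Q(z) = z/2 + z**2/2 (Q(z) = (z*z + z)/2 = (z**2 + z)/2 = (z + z**2)/2 = z/2 + z**2/2)
B(Z, N) = (N + Z)*(1 + N + Z)/2 (B(Z, N) = (Z + N)*(1 + (Z + N))/2 = (N + Z)*(1 + (N + Z))/2 = (N + Z)*(1 + N + Z)/2)
sqrt(-4377334 + y(B(-21, 16), 519)) = sqrt(-4377334 + (519 - (16 - 21)*(1 + 16 - 21)/2)) = sqrt(-4377334 + (519 - (-5)*(-4)/2)) = sqrt(-4377334 + (519 - 1*10)) = sqrt(-4377334 + (519 - 10)) = sqrt(-4377334 + 509) = sqrt(-4376825) = 5*I*sqrt(175073)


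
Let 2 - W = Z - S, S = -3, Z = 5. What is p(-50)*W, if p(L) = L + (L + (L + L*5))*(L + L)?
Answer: -209700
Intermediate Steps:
p(L) = L + 14*L² (p(L) = L + (L + (L + 5*L))*(2*L) = L + (L + 6*L)*(2*L) = L + (7*L)*(2*L) = L + 14*L²)
W = -6 (W = 2 - (5 - 1*(-3)) = 2 - (5 + 3) = 2 - 1*8 = 2 - 8 = -6)
p(-50)*W = -50*(1 + 14*(-50))*(-6) = -50*(1 - 700)*(-6) = -50*(-699)*(-6) = 34950*(-6) = -209700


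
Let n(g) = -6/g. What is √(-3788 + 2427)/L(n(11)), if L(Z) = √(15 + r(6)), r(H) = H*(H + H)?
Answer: I*√118407/87 ≈ 3.9552*I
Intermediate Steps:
r(H) = 2*H² (r(H) = H*(2*H) = 2*H²)
L(Z) = √87 (L(Z) = √(15 + 2*6²) = √(15 + 2*36) = √(15 + 72) = √87)
√(-3788 + 2427)/L(n(11)) = √(-3788 + 2427)/(√87) = √(-1361)*(√87/87) = (I*√1361)*(√87/87) = I*√118407/87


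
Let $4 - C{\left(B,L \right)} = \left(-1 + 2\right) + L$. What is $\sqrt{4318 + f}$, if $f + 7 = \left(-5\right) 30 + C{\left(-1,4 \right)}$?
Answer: $8 \sqrt{65} \approx 64.498$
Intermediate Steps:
$C{\left(B,L \right)} = 3 - L$ ($C{\left(B,L \right)} = 4 - \left(\left(-1 + 2\right) + L\right) = 4 - \left(1 + L\right) = 3 - L$)
$f = -158$ ($f = -7 + \left(\left(-5\right) 30 + \left(3 - 4\right)\right) = -7 + \left(-150 + \left(3 - 4\right)\right) = -7 - 151 = -158$)
$\sqrt{4318 + f} = \sqrt{4318 - 158} = \sqrt{4160} = 8 \sqrt{65}$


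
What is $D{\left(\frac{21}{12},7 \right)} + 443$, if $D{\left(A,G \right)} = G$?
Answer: $450$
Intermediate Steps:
$D{\left(\frac{21}{12},7 \right)} + 443 = 7 + 443 = 450$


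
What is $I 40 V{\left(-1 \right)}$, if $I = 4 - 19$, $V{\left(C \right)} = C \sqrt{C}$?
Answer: $600 i \approx 600.0 i$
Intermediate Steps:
$V{\left(C \right)} = C^{\frac{3}{2}}$
$I = -15$ ($I = 4 - 19 = -15$)
$I 40 V{\left(-1 \right)} = \left(-15\right) 40 \left(-1\right)^{\frac{3}{2}} = - 600 \left(- i\right) = 600 i$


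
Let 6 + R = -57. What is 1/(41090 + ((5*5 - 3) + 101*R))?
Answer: 1/34749 ≈ 2.8778e-5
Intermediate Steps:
R = -63 (R = -6 - 57 = -63)
1/(41090 + ((5*5 - 3) + 101*R)) = 1/(41090 + ((5*5 - 3) + 101*(-63))) = 1/(41090 + ((25 - 3) - 6363)) = 1/(41090 + (22 - 6363)) = 1/(41090 - 6341) = 1/34749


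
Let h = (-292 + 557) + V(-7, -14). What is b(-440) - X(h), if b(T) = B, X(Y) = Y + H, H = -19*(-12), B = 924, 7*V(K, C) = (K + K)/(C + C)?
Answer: 6033/14 ≈ 430.93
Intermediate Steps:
V(K, C) = K/(7*C) (V(K, C) = ((K + K)/(C + C))/7 = ((2*K)/((2*C)))/7 = ((2*K)*(1/(2*C)))/7 = (K/C)/7 = K/(7*C))
h = 3711/14 (h = (-292 + 557) + (⅐)*(-7)/(-14) = 265 + (⅐)*(-7)*(-1/14) = 265 + 1/14 = 3711/14 ≈ 265.07)
H = 228
X(Y) = 228 + Y (X(Y) = Y + 228 = 228 + Y)
b(T) = 924
b(-440) - X(h) = 924 - (228 + 3711/14) = 924 - 1*6903/14 = 924 - 6903/14 = 6033/14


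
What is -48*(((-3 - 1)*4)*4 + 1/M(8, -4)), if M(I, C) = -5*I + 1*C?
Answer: 33804/11 ≈ 3073.1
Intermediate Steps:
M(I, C) = C - 5*I (M(I, C) = -5*I + C = C - 5*I)
-48*(((-3 - 1)*4)*4 + 1/M(8, -4)) = -48*(((-3 - 1)*4)*4 + 1/(-4 - 5*8)) = -48*(-4*4*4 + 1/(-4 - 40)) = -48*(-16*4 + 1/(-44)) = -48*(-64 - 1/44) = -48*(-2817/44) = 33804/11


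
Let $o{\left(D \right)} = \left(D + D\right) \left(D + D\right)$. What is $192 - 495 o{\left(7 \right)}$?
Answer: $-96828$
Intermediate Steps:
$o{\left(D \right)} = 4 D^{2}$ ($o{\left(D \right)} = 2 D 2 D = 4 D^{2}$)
$192 - 495 o{\left(7 \right)} = 192 - 495 \cdot 4 \cdot 7^{2} = 192 - 495 \cdot 4 \cdot 49 = 192 - 97020 = -96828$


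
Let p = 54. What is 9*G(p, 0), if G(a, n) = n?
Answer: 0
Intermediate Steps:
9*G(p, 0) = 9*0 = 0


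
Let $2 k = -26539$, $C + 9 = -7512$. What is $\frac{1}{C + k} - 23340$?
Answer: $- \frac{970500542}{41581} \approx -23340.0$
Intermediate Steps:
$C = -7521$ ($C = -9 - 7512 = -7521$)
$k = - \frac{26539}{2}$ ($k = \frac{1}{2} \left(-26539\right) = - \frac{26539}{2} \approx -13270.0$)
$\frac{1}{C + k} - 23340 = \frac{1}{-7521 - \frac{26539}{2}} - 23340 = \frac{1}{- \frac{41581}{2}} - 23340 = - \frac{2}{41581} - 23340 = - \frac{970500542}{41581}$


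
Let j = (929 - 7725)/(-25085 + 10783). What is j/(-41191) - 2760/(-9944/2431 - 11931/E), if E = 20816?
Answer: 747993348133193518/1263908941580603 ≈ 591.81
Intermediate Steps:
j = 3398/7151 (j = -6796/(-14302) = -6796*(-1/14302) = 3398/7151 ≈ 0.47518)
j/(-41191) - 2760/(-9944/2431 - 11931/E) = (3398/7151)/(-41191) - 2760/(-9944/2431 - 11931/20816) = (3398/7151)*(-1/41191) - 2760/(-9944*1/2431 - 11931*1/20816) = -3398/294556841 - 2760/(-904/221 - 11931/20816) = -3398/294556841 - 2760/(-21454415/4600336) = -3398/294556841 - 2760*(-4600336/21454415) = -3398/294556841 + 2539385472/4290883 = 747993348133193518/1263908941580603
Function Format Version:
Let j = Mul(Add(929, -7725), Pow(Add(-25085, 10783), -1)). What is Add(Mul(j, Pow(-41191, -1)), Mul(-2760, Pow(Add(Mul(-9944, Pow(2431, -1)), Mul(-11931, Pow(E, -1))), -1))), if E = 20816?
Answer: Rational(747993348133193518, 1263908941580603) ≈ 591.81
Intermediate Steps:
j = Rational(3398, 7151) (j = Mul(-6796, Pow(-14302, -1)) = Mul(-6796, Rational(-1, 14302)) = Rational(3398, 7151) ≈ 0.47518)
Add(Mul(j, Pow(-41191, -1)), Mul(-2760, Pow(Add(Mul(-9944, Pow(2431, -1)), Mul(-11931, Pow(E, -1))), -1))) = Add(Mul(Rational(3398, 7151), Pow(-41191, -1)), Mul(-2760, Pow(Add(Mul(-9944, Pow(2431, -1)), Mul(-11931, Pow(20816, -1))), -1))) = Add(Mul(Rational(3398, 7151), Rational(-1, 41191)), Mul(-2760, Pow(Add(Mul(-9944, Rational(1, 2431)), Mul(-11931, Rational(1, 20816))), -1))) = Add(Rational(-3398, 294556841), Mul(-2760, Pow(Add(Rational(-904, 221), Rational(-11931, 20816)), -1))) = Add(Rational(-3398, 294556841), Mul(-2760, Pow(Rational(-21454415, 4600336), -1))) = Add(Rational(-3398, 294556841), Mul(-2760, Rational(-4600336, 21454415))) = Add(Rational(-3398, 294556841), Rational(2539385472, 4290883)) = Rational(747993348133193518, 1263908941580603)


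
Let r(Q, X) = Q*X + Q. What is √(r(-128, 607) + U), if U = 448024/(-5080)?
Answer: 13*I*√185894345/635 ≈ 279.13*I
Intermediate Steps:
r(Q, X) = Q + Q*X
U = -56003/635 (U = 448024*(-1/5080) = -56003/635 ≈ -88.194)
√(r(-128, 607) + U) = √(-128*(1 + 607) - 56003/635) = √(-128*608 - 56003/635) = √(-77824 - 56003/635) = √(-49474243/635) = 13*I*√185894345/635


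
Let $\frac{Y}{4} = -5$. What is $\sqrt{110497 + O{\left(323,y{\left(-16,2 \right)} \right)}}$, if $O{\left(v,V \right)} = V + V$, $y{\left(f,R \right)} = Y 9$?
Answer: $\sqrt{110137} \approx 331.87$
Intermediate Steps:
$Y = -20$ ($Y = 4 \left(-5\right) = -20$)
$y{\left(f,R \right)} = -180$ ($y{\left(f,R \right)} = \left(-20\right) 9 = -180$)
$O{\left(v,V \right)} = 2 V$
$\sqrt{110497 + O{\left(323,y{\left(-16,2 \right)} \right)}} = \sqrt{110497 + 2 \left(-180\right)} = \sqrt{110497 - 360} = \sqrt{110137}$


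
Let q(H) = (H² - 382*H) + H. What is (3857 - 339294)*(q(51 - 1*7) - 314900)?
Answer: 110602971136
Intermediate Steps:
q(H) = H² - 381*H
(3857 - 339294)*(q(51 - 1*7) - 314900) = (3857 - 339294)*((51 - 1*7)*(-381 + (51 - 1*7)) - 314900) = -335437*((51 - 7)*(-381 + (51 - 7)) - 314900) = -335437*(44*(-381 + 44) - 314900) = -335437*(44*(-337) - 314900) = -335437*(-14828 - 314900) = -335437*(-329728) = 110602971136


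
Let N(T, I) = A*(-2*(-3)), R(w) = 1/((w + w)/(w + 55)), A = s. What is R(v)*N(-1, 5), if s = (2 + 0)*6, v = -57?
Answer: 24/19 ≈ 1.2632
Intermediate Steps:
s = 12 (s = 2*6 = 12)
A = 12
R(w) = (55 + w)/(2*w) (R(w) = 1/((2*w)/(55 + w)) = 1/(2*w/(55 + w)) = (55 + w)/(2*w))
N(T, I) = 72 (N(T, I) = 12*(-2*(-3)) = 12*6 = 72)
R(v)*N(-1, 5) = ((½)*(55 - 57)/(-57))*72 = ((½)*(-1/57)*(-2))*72 = (1/57)*72 = 24/19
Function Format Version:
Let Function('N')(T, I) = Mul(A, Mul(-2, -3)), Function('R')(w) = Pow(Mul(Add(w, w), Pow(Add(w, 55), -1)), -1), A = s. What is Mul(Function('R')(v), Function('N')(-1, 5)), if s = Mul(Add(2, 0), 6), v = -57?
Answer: Rational(24, 19) ≈ 1.2632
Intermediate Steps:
s = 12 (s = Mul(2, 6) = 12)
A = 12
Function('R')(w) = Mul(Rational(1, 2), Pow(w, -1), Add(55, w)) (Function('R')(w) = Pow(Mul(Mul(2, w), Pow(Add(55, w), -1)), -1) = Pow(Mul(2, w, Pow(Add(55, w), -1)), -1) = Mul(Rational(1, 2), Pow(w, -1), Add(55, w)))
Function('N')(T, I) = 72 (Function('N')(T, I) = Mul(12, Mul(-2, -3)) = Mul(12, 6) = 72)
Mul(Function('R')(v), Function('N')(-1, 5)) = Mul(Mul(Rational(1, 2), Pow(-57, -1), Add(55, -57)), 72) = Mul(Mul(Rational(1, 2), Rational(-1, 57), -2), 72) = Mul(Rational(1, 57), 72) = Rational(24, 19)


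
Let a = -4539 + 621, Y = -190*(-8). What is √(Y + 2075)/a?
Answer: -√3595/3918 ≈ -0.015303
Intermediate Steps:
Y = 1520 (Y = -38*(-40) = 1520)
a = -3918
√(Y + 2075)/a = √(1520 + 2075)/(-3918) = √3595*(-1/3918) = -√3595/3918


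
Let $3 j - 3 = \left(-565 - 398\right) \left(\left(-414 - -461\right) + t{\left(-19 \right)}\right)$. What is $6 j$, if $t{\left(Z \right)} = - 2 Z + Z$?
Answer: $-127110$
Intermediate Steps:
$t{\left(Z \right)} = - Z$
$j = -21185$ ($j = 1 + \frac{\left(-565 - 398\right) \left(\left(-414 - -461\right) - -19\right)}{3} = 1 + \frac{\left(-963\right) \left(\left(-414 + 461\right) + 19\right)}{3} = 1 + \frac{\left(-963\right) \left(47 + 19\right)}{3} = 1 + \frac{\left(-963\right) 66}{3} = 1 + \frac{1}{3} \left(-63558\right) = 1 - 21186 = -21185$)
$6 j = 6 \left(-21185\right) = -127110$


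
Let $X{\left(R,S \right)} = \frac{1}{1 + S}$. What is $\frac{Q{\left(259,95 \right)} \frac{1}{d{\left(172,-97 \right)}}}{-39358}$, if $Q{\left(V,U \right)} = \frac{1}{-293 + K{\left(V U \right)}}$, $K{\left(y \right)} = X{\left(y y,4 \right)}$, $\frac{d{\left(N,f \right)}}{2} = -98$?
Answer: $- \frac{5}{11293541952} \approx -4.4273 \cdot 10^{-10}$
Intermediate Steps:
$d{\left(N,f \right)} = -196$ ($d{\left(N,f \right)} = 2 \left(-98\right) = -196$)
$K{\left(y \right)} = \frac{1}{5}$ ($K{\left(y \right)} = \frac{1}{1 + 4} = \frac{1}{5}$)
$Q{\left(V,U \right)} = - \frac{5}{1464}$ ($Q{\left(V,U \right)} = \frac{1}{-293 + \frac{1}{5}} = \frac{1}{- \frac{1464}{5}} = - \frac{5}{1464}$)
$\frac{Q{\left(259,95 \right)} \frac{1}{d{\left(172,-97 \right)}}}{-39358} = \frac{\left(- \frac{5}{1464}\right) \frac{1}{-196}}{-39358} = \left(- \frac{5}{1464}\right) \left(- \frac{1}{196}\right) \left(- \frac{1}{39358}\right) = \frac{5}{286944} \left(- \frac{1}{39358}\right) = - \frac{5}{11293541952}$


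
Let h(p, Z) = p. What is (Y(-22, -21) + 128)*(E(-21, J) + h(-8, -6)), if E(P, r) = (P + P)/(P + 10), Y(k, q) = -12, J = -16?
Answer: -5336/11 ≈ -485.09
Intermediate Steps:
E(P, r) = 2*P/(10 + P) (E(P, r) = (2*P)/(10 + P) = 2*P/(10 + P))
(Y(-22, -21) + 128)*(E(-21, J) + h(-8, -6)) = (-12 + 128)*(2*(-21)/(10 - 21) - 8) = 116*(2*(-21)/(-11) - 8) = 116*(2*(-21)*(-1/11) - 8) = 116*(42/11 - 8) = 116*(-46/11) = -5336/11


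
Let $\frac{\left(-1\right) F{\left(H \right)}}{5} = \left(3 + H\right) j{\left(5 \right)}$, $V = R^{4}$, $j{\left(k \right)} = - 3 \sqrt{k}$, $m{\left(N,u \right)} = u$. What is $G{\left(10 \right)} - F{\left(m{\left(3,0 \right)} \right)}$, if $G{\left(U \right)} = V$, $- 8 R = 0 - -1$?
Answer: $\frac{1}{4096} - 45 \sqrt{5} \approx -100.62$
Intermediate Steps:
$R = - \frac{1}{8}$ ($R = - \frac{0 - -1}{8} = - \frac{0 + 1}{8} = \left(- \frac{1}{8}\right) 1 = - \frac{1}{8} \approx -0.125$)
$V = \frac{1}{4096}$ ($V = \left(- \frac{1}{8}\right)^{4} = \frac{1}{4096} \approx 0.00024414$)
$G{\left(U \right)} = \frac{1}{4096}$
$F{\left(H \right)} = 15 \sqrt{5} \left(3 + H\right)$ ($F{\left(H \right)} = - 5 \left(3 + H\right) \left(- 3 \sqrt{5}\right) = - 5 \left(- 3 \sqrt{5} \left(3 + H\right)\right) = 15 \sqrt{5} \left(3 + H\right)$)
$G{\left(10 \right)} - F{\left(m{\left(3,0 \right)} \right)} = \frac{1}{4096} - 15 \sqrt{5} \left(3 + 0\right) = \frac{1}{4096} - 15 \sqrt{5} \cdot 3 = \frac{1}{4096} - 45 \sqrt{5}$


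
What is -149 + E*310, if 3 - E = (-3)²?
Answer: -2009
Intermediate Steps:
E = -6 (E = 3 - 1*(-3)² = 3 - 1*9 = 3 - 9 = -6)
-149 + E*310 = -149 - 6*310 = -149 - 1860 = -2009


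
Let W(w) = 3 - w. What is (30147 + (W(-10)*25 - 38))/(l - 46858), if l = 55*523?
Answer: -30434/18093 ≈ -1.6821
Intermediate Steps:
l = 28765
(30147 + (W(-10)*25 - 38))/(l - 46858) = (30147 + ((3 - 1*(-10))*25 - 38))/(28765 - 46858) = (30147 + ((3 + 10)*25 - 38))/(-18093) = (30147 + (13*25 - 38))*(-1/18093) = (30147 + (325 - 38))*(-1/18093) = (30147 + 287)*(-1/18093) = 30434*(-1/18093) = -30434/18093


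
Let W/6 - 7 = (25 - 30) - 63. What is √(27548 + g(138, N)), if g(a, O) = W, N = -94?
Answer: √27182 ≈ 164.87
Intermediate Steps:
W = -366 (W = 42 + 6*((25 - 30) - 63) = 42 + 6*(-5 - 63) = 42 + 6*(-68) = 42 - 408 = -366)
g(a, O) = -366
√(27548 + g(138, N)) = √(27548 - 366) = √27182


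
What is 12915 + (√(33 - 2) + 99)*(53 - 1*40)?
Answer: 14202 + 13*√31 ≈ 14274.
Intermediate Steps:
12915 + (√(33 - 2) + 99)*(53 - 1*40) = 12915 + (√31 + 99)*(53 - 40) = 12915 + (99 + √31)*13 = 12915 + (1287 + 13*√31) = 14202 + 13*√31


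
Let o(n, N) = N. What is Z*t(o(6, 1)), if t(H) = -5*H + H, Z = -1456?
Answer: 5824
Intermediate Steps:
t(H) = -4*H
Z*t(o(6, 1)) = -(-5824) = -1456*(-4) = 5824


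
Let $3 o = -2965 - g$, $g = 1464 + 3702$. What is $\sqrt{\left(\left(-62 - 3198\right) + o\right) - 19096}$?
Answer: $\frac{i \sqrt{225597}}{3} \approx 158.32 i$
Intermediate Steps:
$g = 5166$
$o = - \frac{8131}{3}$ ($o = \frac{-2965 - 5166}{3} = \frac{1}{3} \left(-8131\right) = - \frac{8131}{3} \approx -2710.3$)
$\sqrt{\left(\left(-62 - 3198\right) + o\right) - 19096} = \sqrt{\left(\left(-62 - 3198\right) - \frac{8131}{3}\right) - 19096} = \sqrt{\left(-3260 - \frac{8131}{3}\right) - 19096} = \sqrt{- \frac{17911}{3} - 19096} = \sqrt{- \frac{75199}{3}} = \frac{i \sqrt{225597}}{3}$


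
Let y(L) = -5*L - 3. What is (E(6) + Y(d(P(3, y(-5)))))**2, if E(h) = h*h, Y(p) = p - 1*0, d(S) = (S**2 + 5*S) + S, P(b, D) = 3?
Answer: 3969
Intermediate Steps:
y(L) = -3 - 5*L
d(S) = S**2 + 6*S
Y(p) = p (Y(p) = p + 0 = p)
E(h) = h**2
(E(6) + Y(d(P(3, y(-5)))))**2 = (6**2 + 3*(6 + 3))**2 = (36 + 3*9)**2 = (36 + 27)**2 = 63**2 = 3969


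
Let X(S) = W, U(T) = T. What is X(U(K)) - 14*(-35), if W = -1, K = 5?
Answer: 489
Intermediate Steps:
X(S) = -1
X(U(K)) - 14*(-35) = -1 - 14*(-35) = -1 + 490 = 489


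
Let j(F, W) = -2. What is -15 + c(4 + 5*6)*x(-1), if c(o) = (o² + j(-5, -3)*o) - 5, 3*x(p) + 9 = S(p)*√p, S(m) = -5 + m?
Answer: -3264 - 2166*I ≈ -3264.0 - 2166.0*I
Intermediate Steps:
x(p) = -3 + √p*(-5 + p)/3 (x(p) = -3 + ((-5 + p)*√p)/3 = -3 + (√p*(-5 + p))/3 = -3 + √p*(-5 + p)/3)
c(o) = -5 + o² - 2*o (c(o) = (o² - 2*o) - 5 = -5 + o² - 2*o)
-15 + c(4 + 5*6)*x(-1) = -15 + (-5 + (4 + 5*6)² - 2*(4 + 5*6))*(-3 + √(-1)*(-5 - 1)/3) = -15 + (-5 + (4 + 30)² - 2*(4 + 30))*(-3 + (⅓)*I*(-6)) = -15 + (-5 + 34² - 2*34)*(-3 - 2*I) = -15 + (-5 + 1156 - 68)*(-3 - 2*I) = -15 + 1083*(-3 - 2*I) = -15 + (-3249 - 2166*I) = -3264 - 2166*I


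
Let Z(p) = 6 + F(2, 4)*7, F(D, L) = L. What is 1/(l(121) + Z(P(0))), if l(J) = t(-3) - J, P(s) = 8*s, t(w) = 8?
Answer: -1/79 ≈ -0.012658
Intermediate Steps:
Z(p) = 34 (Z(p) = 6 + 4*7 = 6 + 28 = 34)
l(J) = 8 - J
1/(l(121) + Z(P(0))) = 1/((8 - 1*121) + 34) = 1/((8 - 121) + 34) = 1/(-113 + 34) = 1/(-79) = -1/79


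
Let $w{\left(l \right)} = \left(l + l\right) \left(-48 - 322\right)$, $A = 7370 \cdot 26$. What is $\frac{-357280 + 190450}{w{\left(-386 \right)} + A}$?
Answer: $- \frac{16683}{47726} \approx -0.34956$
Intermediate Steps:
$A = 191620$
$w{\left(l \right)} = - 740 l$ ($w{\left(l \right)} = 2 l \left(-370\right) = - 740 l$)
$\frac{-357280 + 190450}{w{\left(-386 \right)} + A} = \frac{-357280 + 190450}{\left(-740\right) \left(-386\right) + 191620} = - \frac{166830}{285640 + 191620} = - \frac{166830}{477260} = \left(-166830\right) \frac{1}{477260} = - \frac{16683}{47726}$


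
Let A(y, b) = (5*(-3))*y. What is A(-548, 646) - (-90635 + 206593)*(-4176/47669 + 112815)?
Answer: -623595532494342/47669 ≈ -1.3082e+10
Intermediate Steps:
A(y, b) = -15*y
A(-548, 646) - (-90635 + 206593)*(-4176/47669 + 112815) = -15*(-548) - (-90635 + 206593)*(-4176/47669 + 112815) = 8220 - 115958*(-4176*1/47669 + 112815) = 8220 - 115958*(-4176/47669 + 112815) = 8220 - 115958*5377774059/47669 = 8220 - 1*623595924333522/47669 = 8220 - 623595924333522/47669 = -623595532494342/47669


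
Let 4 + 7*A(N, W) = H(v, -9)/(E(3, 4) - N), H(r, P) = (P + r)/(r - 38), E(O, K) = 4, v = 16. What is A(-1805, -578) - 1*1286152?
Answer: -358304100271/278586 ≈ -1.2862e+6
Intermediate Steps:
H(r, P) = (P + r)/(-38 + r)
A(N, W) = -4/7 - 1/(22*(4 - N)) (A(N, W) = -4/7 + (((-9 + 16)/(-38 + 16))/(4 - N))/7 = -4/7 + ((7/(-22))/(4 - N))/7 = -4/7 + ((-1/22*7)/(4 - N))/7 = -4/7 + (-7/(22*(4 - N)))/7 = -4/7 - 1/(22*(4 - N)))
A(-1805, -578) - 1*1286152 = (359 - 88*(-1805))/(154*(-4 - 1805)) - 1*1286152 = (1/154)*(359 + 158840)/(-1809) - 1286152 = (1/154)*(-1/1809)*159199 - 1286152 = -159199/278586 - 1286152 = -358304100271/278586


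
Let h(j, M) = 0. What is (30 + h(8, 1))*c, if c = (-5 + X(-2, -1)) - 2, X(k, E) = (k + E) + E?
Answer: -330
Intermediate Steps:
X(k, E) = k + 2*E (X(k, E) = (E + k) + E = k + 2*E)
c = -11 (c = (-5 + (-2 + 2*(-1))) - 2 = (-5 + (-2 - 2)) - 2 = (-5 - 4) - 2 = -9 - 2 = -11)
(30 + h(8, 1))*c = (30 + 0)*(-11) = 30*(-11) = -330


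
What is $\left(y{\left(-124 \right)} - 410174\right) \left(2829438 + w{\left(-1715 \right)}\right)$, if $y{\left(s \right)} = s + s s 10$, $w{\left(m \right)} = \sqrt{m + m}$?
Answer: $-725858365644 - 1795766 i \sqrt{70} \approx -7.2586 \cdot 10^{11} - 1.5024 \cdot 10^{7} i$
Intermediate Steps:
$w{\left(m \right)} = \sqrt{2} \sqrt{m}$ ($w{\left(m \right)} = \sqrt{2 m} = \sqrt{2} \sqrt{m}$)
$y{\left(s \right)} = s + 10 s^{2}$ ($y{\left(s \right)} = s + s 10 s = s + 10 s^{2}$)
$\left(y{\left(-124 \right)} - 410174\right) \left(2829438 + w{\left(-1715 \right)}\right) = \left(- 124 \left(1 + 10 \left(-124\right)\right) - 410174\right) \left(2829438 + \sqrt{2} \sqrt{-1715}\right) = \left(- 124 \left(1 - 1240\right) - 410174\right) \left(2829438 + \sqrt{2} \cdot 7 i \sqrt{35}\right) = \left(\left(-124\right) \left(-1239\right) - 410174\right) \left(2829438 + 7 i \sqrt{70}\right) = \left(153636 - 410174\right) \left(2829438 + 7 i \sqrt{70}\right) = - 256538 \left(2829438 + 7 i \sqrt{70}\right) = -725858365644 - 1795766 i \sqrt{70}$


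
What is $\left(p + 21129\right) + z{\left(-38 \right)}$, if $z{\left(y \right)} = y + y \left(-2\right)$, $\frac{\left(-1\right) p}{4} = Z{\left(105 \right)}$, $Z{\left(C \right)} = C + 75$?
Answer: $20447$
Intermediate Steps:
$Z{\left(C \right)} = 75 + C$
$p = -720$ ($p = - 4 \left(75 + 105\right) = \left(-4\right) 180 = -720$)
$z{\left(y \right)} = - y$ ($z{\left(y \right)} = y - 2 y = - y$)
$\left(p + 21129\right) + z{\left(-38 \right)} = \left(-720 + 21129\right) - -38 = 20409 + 38 = 20447$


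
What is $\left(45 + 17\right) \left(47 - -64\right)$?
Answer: $6882$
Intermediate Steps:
$\left(45 + 17\right) \left(47 - -64\right) = 62 \left(47 + 64\right) = 62 \cdot 111 = 6882$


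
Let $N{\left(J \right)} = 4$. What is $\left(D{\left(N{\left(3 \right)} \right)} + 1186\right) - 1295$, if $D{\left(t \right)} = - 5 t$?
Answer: $-129$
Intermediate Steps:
$\left(D{\left(N{\left(3 \right)} \right)} + 1186\right) - 1295 = \left(\left(-5\right) 4 + 1186\right) - 1295 = \left(-20 + 1186\right) - 1295 = 1166 - 1295 = -129$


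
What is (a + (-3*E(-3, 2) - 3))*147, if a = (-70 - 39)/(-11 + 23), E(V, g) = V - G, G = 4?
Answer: 5243/4 ≈ 1310.8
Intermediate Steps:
E(V, g) = -4 + V (E(V, g) = V - 1*4 = V - 4 = -4 + V)
a = -109/12 ≈ -9.0833
(a + (-3*E(-3, 2) - 3))*147 = (-109/12 + (-3*(-4 - 3) - 3))*147 = (-109/12 + (-3*(-7) - 3))*147 = (-109/12 + (21 - 3))*147 = (-109/12 + 18)*147 = (107/12)*147 = 5243/4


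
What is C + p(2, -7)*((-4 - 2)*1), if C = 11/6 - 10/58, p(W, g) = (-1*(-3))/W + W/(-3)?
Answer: -581/174 ≈ -3.3391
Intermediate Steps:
p(W, g) = 3/W - W/3 (p(W, g) = 3/W + W*(-1/3) = 3/W - W/3)
C = 289/174 (C = 11*(1/6) - 10*1/58 = 11/6 - 5/29 = 289/174 ≈ 1.6609)
C + p(2, -7)*((-4 - 2)*1) = 289/174 + (3/2 - 1/3*2)*((-4 - 2)*1) = 289/174 + (3*(1/2) - 2/3)*(-6*1) = 289/174 + (3/2 - 2/3)*(-6) = 289/174 + (5/6)*(-6) = 289/174 - 5 = -581/174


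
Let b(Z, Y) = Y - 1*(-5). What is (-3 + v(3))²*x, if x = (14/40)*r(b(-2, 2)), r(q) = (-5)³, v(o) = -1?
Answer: -700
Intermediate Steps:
b(Z, Y) = 5 + Y (b(Z, Y) = Y + 5 = 5 + Y)
r(q) = -125
x = -175/4 (x = (14/40)*(-125) = (14*(1/40))*(-125) = (7/20)*(-125) = -175/4 ≈ -43.750)
(-3 + v(3))²*x = (-3 - 1)²*(-175/4) = (-4)²*(-175/4) = 16*(-175/4) = -700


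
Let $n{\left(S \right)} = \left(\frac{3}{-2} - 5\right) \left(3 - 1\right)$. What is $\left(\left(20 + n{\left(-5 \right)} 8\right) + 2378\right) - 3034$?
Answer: $-740$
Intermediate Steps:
$n{\left(S \right)} = -13$ ($n{\left(S \right)} = \left(3 \left(- \frac{1}{2}\right) - 5\right) 2 = \left(- \frac{3}{2} - 5\right) 2 = \left(- \frac{13}{2}\right) 2 = -13$)
$\left(\left(20 + n{\left(-5 \right)} 8\right) + 2378\right) - 3034 = \left(\left(20 - 104\right) + 2378\right) - 3034 = \left(-84 + 2378\right) - 3034 = 2294 - 3034 = -740$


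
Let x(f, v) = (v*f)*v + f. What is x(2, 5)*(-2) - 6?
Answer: -110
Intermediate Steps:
x(f, v) = f + f*v² (x(f, v) = (f*v)*v + f = f*v² + f = f + f*v²)
x(2, 5)*(-2) - 6 = (2*(1 + 5²))*(-2) - 6 = (2*(1 + 25))*(-2) - 6 = (2*26)*(-2) - 6 = 52*(-2) - 6 = -104 - 6 = -110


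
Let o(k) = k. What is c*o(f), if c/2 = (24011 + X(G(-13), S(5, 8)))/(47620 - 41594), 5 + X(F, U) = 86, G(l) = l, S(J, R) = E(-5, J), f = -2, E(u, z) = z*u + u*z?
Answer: -48184/3013 ≈ -15.992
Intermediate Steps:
E(u, z) = 2*u*z (E(u, z) = u*z + u*z = 2*u*z)
S(J, R) = -10*J (S(J, R) = 2*(-5)*J = -10*J)
X(F, U) = 81 (X(F, U) = -5 + 86 = 81)
c = 24092/3013 (c = 2*((24011 + 81)/(47620 - 41594)) = 2*(24092/6026) = 2*(24092*(1/6026)) = 2*(12046/3013) = 24092/3013 ≈ 7.9960)
c*o(f) = (24092/3013)*(-2) = -48184/3013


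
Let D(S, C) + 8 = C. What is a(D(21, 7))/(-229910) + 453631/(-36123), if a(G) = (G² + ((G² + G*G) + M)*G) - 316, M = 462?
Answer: -104266163393/8305038930 ≈ -12.555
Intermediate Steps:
D(S, C) = -8 + C
a(G) = -316 + G² + G*(462 + 2*G²) (a(G) = (G² + ((G² + G*G) + 462)*G) - 316 = (G² + ((G² + G²) + 462)*G) - 316 = (G² + (2*G² + 462)*G) - 316 = (G² + (462 + 2*G²)*G) - 316 = (G² + G*(462 + 2*G²)) - 316 = -316 + G² + G*(462 + 2*G²))
a(D(21, 7))/(-229910) + 453631/(-36123) = (-316 + (-8 + 7)² + 2*(-8 + 7)³ + 462*(-8 + 7))/(-229910) + 453631/(-36123) = (-316 + (-1)² + 2*(-1)³ + 462*(-1))*(-1/229910) + 453631*(-1/36123) = (-316 + 1 + 2*(-1) - 462)*(-1/229910) - 453631/36123 = (-316 + 1 - 2 - 462)*(-1/229910) - 453631/36123 = -779*(-1/229910) - 453631/36123 = 779/229910 - 453631/36123 = -104266163393/8305038930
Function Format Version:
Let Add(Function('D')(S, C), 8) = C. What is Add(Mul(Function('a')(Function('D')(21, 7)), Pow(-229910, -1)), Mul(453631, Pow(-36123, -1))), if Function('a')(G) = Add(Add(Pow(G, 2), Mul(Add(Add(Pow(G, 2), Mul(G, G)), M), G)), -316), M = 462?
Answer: Rational(-104266163393, 8305038930) ≈ -12.555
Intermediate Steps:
Function('D')(S, C) = Add(-8, C)
Function('a')(G) = Add(-316, Pow(G, 2), Mul(G, Add(462, Mul(2, Pow(G, 2))))) (Function('a')(G) = Add(Add(Pow(G, 2), Mul(Add(Add(Pow(G, 2), Mul(G, G)), 462), G)), -316) = Add(Add(Pow(G, 2), Mul(Add(Add(Pow(G, 2), Pow(G, 2)), 462), G)), -316) = Add(Add(Pow(G, 2), Mul(Add(Mul(2, Pow(G, 2)), 462), G)), -316) = Add(Add(Pow(G, 2), Mul(Add(462, Mul(2, Pow(G, 2))), G)), -316) = Add(Add(Pow(G, 2), Mul(G, Add(462, Mul(2, Pow(G, 2))))), -316) = Add(-316, Pow(G, 2), Mul(G, Add(462, Mul(2, Pow(G, 2))))))
Add(Mul(Function('a')(Function('D')(21, 7)), Pow(-229910, -1)), Mul(453631, Pow(-36123, -1))) = Add(Mul(Add(-316, Pow(Add(-8, 7), 2), Mul(2, Pow(Add(-8, 7), 3)), Mul(462, Add(-8, 7))), Pow(-229910, -1)), Mul(453631, Pow(-36123, -1))) = Add(Mul(Add(-316, Pow(-1, 2), Mul(2, Pow(-1, 3)), Mul(462, -1)), Rational(-1, 229910)), Mul(453631, Rational(-1, 36123))) = Add(Mul(Add(-316, 1, Mul(2, -1), -462), Rational(-1, 229910)), Rational(-453631, 36123)) = Add(Mul(Add(-316, 1, -2, -462), Rational(-1, 229910)), Rational(-453631, 36123)) = Add(Mul(-779, Rational(-1, 229910)), Rational(-453631, 36123)) = Add(Rational(779, 229910), Rational(-453631, 36123)) = Rational(-104266163393, 8305038930)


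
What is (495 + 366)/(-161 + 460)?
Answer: 861/299 ≈ 2.8796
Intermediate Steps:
(495 + 366)/(-161 + 460) = 861/299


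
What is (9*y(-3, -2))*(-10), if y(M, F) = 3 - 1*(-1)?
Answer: -360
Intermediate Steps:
y(M, F) = 4 (y(M, F) = 3 + 1 = 4)
(9*y(-3, -2))*(-10) = (9*4)*(-10) = 36*(-10) = -360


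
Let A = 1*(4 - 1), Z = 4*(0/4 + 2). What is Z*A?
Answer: 24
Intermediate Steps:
Z = 8 (Z = 4*(0*(¼) + 2) = 4*(0 + 2) = 4*2 = 8)
A = 3 (A = 1*3 = 3)
Z*A = 8*3 = 24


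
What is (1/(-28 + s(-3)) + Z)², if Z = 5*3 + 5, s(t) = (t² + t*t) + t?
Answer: 67081/169 ≈ 396.93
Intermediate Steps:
s(t) = t + 2*t² (s(t) = (t² + t²) + t = 2*t² + t = t + 2*t²)
Z = 20 (Z = 15 + 5 = 20)
(1/(-28 + s(-3)) + Z)² = (1/(-28 - 3*(1 + 2*(-3))) + 20)² = (1/(-28 - 3*(1 - 6)) + 20)² = (1/(-28 - 3*(-5)) + 20)² = (1/(-28 + 15) + 20)² = (1/(-13) + 20)² = (-1/13 + 20)² = (259/13)² = 67081/169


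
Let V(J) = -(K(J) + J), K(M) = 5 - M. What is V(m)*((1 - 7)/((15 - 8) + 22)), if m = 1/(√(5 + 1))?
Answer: 30/29 ≈ 1.0345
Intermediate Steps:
m = √6/6 (m = 1/(√6) = √6/6 ≈ 0.40825)
V(J) = -5 (V(J) = -((5 - J) + J) = -1*5 = -5)
V(m)*((1 - 7)/((15 - 8) + 22)) = -5*(1 - 7)/((15 - 8) + 22) = -(-30)/(7 + 22) = -(-30)/29 = -5*(-6/29) = 30/29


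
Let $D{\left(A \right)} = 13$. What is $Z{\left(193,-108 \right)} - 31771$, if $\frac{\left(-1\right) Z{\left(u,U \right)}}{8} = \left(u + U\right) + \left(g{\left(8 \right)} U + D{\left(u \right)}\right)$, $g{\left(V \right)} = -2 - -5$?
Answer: $-29963$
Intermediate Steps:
$g{\left(V \right)} = 3$ ($g{\left(V \right)} = -2 + 5 = 3$)
$Z{\left(u,U \right)} = -104 - 32 U - 8 u$ ($Z{\left(u,U \right)} = - 8 \left(\left(u + U\right) + \left(3 U + 13\right)\right) = - 8 \left(\left(U + u\right) + \left(13 + 3 U\right)\right) = - 8 \left(13 + u + 4 U\right) = -104 - 32 U - 8 u$)
$Z{\left(193,-108 \right)} - 31771 = \left(-104 - -3456 - 1544\right) - 31771 = \left(-104 + 3456 - 1544\right) - 31771 = 1808 - 31771 = -29963$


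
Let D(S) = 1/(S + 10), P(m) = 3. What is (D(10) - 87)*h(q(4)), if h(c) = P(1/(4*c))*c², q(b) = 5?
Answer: -26085/4 ≈ -6521.3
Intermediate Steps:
h(c) = 3*c²
D(S) = 1/(10 + S)
(D(10) - 87)*h(q(4)) = (1/(10 + 10) - 87)*(3*5²) = (1/20 - 87)*(3*25) = (1/20 - 87)*75 = -1739/20*75 = -26085/4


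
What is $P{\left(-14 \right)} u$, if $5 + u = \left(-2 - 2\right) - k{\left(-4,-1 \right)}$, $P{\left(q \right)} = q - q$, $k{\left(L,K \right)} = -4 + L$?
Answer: $0$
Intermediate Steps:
$P{\left(q \right)} = 0$
$u = -1$ ($u = -5 - -4 = -5 + \left(-4 + 8\right) = -5 + 4 = -1$)
$P{\left(-14 \right)} u = 0 \left(-1\right) = 0$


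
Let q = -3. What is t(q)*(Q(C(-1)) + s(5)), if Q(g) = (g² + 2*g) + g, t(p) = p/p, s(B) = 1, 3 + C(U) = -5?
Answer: 41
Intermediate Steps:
C(U) = -8 (C(U) = -3 - 5 = -8)
t(p) = 1
Q(g) = g² + 3*g
t(q)*(Q(C(-1)) + s(5)) = 1*(-8*(3 - 8) + 1) = 1*(-8*(-5) + 1) = 1*(40 + 1) = 1*41 = 41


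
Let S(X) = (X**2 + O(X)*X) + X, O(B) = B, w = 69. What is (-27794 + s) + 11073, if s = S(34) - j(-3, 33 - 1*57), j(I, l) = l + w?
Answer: -14420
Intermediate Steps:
S(X) = X + 2*X**2 (S(X) = (X**2 + X*X) + X = (X**2 + X**2) + X = 2*X**2 + X = X + 2*X**2)
j(I, l) = 69 + l (j(I, l) = l + 69 = 69 + l)
s = 2301 (s = 34*(1 + 2*34) - (69 + (33 - 1*57)) = 34*(1 + 68) - (69 + (33 - 57)) = 34*69 - (69 - 24) = 2346 - 1*45 = 2346 - 45 = 2301)
(-27794 + s) + 11073 = (-27794 + 2301) + 11073 = -25493 + 11073 = -14420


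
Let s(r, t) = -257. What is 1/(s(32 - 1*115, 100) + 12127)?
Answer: 1/11870 ≈ 8.4246e-5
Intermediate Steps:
1/(s(32 - 1*115, 100) + 12127) = 1/(-257 + 12127) = 1/11870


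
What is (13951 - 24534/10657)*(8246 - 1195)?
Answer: 1048140125923/10657 ≈ 9.8352e+7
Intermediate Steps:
(13951 - 24534/10657)*(8246 - 1195) = (13951 - 24534*1/10657)*7051 = (13951 - 24534/10657)*7051 = (148651273/10657)*7051 = 1048140125923/10657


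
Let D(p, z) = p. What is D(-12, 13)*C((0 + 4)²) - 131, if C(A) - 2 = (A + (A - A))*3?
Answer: -731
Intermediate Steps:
C(A) = 2 + 3*A (C(A) = 2 + (A + (A - A))*3 = 2 + (A + 0)*3 = 2 + A*3 = 2 + 3*A)
D(-12, 13)*C((0 + 4)²) - 131 = -12*(2 + 3*(0 + 4)²) - 131 = -12*(2 + 3*4²) - 131 = -12*(2 + 3*16) - 131 = -12*(2 + 48) - 131 = -12*50 - 131 = -600 - 131 = -731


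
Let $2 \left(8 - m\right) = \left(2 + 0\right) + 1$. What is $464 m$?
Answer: $3016$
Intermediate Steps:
$m = \frac{13}{2}$ ($m = 8 - \frac{\left(2 + 0\right) + 1}{2} = 8 - \frac{2 + 1}{2} = 8 - \frac{3}{2} = \frac{13}{2} \approx 6.5$)
$464 m = 464 \cdot \frac{13}{2} = 3016$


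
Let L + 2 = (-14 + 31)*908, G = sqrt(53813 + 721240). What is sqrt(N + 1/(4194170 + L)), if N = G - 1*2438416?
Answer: sqrt(-10802649737185328463 + 13290574377612*sqrt(86117))/2104802 ≈ 1561.3*I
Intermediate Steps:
G = 3*sqrt(86117) (G = sqrt(775053) = 3*sqrt(86117) ≈ 880.37)
L = 15434 (L = -2 + (-14 + 31)*908 = -2 + 17*908 = -2 + 15436 = 15434)
N = -2438416 + 3*sqrt(86117) (N = 3*sqrt(86117) - 1*2438416 = 3*sqrt(86117) - 2438416 = -2438416 + 3*sqrt(86117) ≈ -2.4375e+6)
sqrt(N + 1/(4194170 + L)) = sqrt((-2438416 + 3*sqrt(86117)) + 1/(4194170 + 15434)) = sqrt((-2438416 + 3*sqrt(86117)) + 1/4209604) = sqrt(-10264765747263/4209604 + 3*sqrt(86117))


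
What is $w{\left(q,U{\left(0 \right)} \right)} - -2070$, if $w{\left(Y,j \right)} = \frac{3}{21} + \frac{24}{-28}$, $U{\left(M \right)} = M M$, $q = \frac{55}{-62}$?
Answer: $\frac{14485}{7} \approx 2069.3$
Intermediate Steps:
$q = - \frac{55}{62}$ ($q = 55 \left(- \frac{1}{62}\right) = - \frac{55}{62} \approx -0.8871$)
$U{\left(M \right)} = M^{2}$
$w{\left(Y,j \right)} = - \frac{5}{7}$ ($w{\left(Y,j \right)} = 3 \cdot \frac{1}{21} + 24 \left(- \frac{1}{28}\right) = \frac{1}{7} - \frac{6}{7} = - \frac{5}{7}$)
$w{\left(q,U{\left(0 \right)} \right)} - -2070 = - \frac{5}{7} - -2070 = - \frac{5}{7} + 2070 = \frac{14485}{7}$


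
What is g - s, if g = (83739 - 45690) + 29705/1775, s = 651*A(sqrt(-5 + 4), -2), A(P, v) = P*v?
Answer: 13513336/355 + 1302*I ≈ 38066.0 + 1302.0*I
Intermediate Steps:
s = -1302*I (s = 651*(sqrt(-5 + 4)*(-2)) = 651*(sqrt(-1)*(-2)) = 651*(I*(-2)) = 651*(-2*I) = -1302*I ≈ -1302.0*I)
g = 13513336/355 (g = 38049 + 29705*(1/1775) = 38049 + 5941/355 = 13513336/355 ≈ 38066.)
g - s = 13513336/355 - (-1302)*I = 13513336/355 + 1302*I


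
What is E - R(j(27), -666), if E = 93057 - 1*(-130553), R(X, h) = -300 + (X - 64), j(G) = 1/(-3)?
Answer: 671923/3 ≈ 2.2397e+5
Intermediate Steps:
j(G) = -⅓
R(X, h) = -364 + X (R(X, h) = -300 + (-64 + X) = -364 + X)
E = 223610 (E = 93057 + 130553 = 223610)
E - R(j(27), -666) = 223610 - (-364 - ⅓) = 223610 - 1*(-1093/3) = 223610 + 1093/3 = 671923/3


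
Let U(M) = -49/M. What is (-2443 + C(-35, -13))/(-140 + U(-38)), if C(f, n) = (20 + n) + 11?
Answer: 92150/5271 ≈ 17.482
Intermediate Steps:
C(f, n) = 31 + n
(-2443 + C(-35, -13))/(-140 + U(-38)) = (-2443 + (31 - 13))/(-140 - 49/(-38)) = (-2443 + 18)/(-140 - 49*(-1/38)) = -2425/(-140 + 49/38) = -2425/(-5271/38) = -2425*(-38/5271) = 92150/5271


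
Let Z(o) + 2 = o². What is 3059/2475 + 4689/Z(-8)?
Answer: 11794933/153450 ≈ 76.865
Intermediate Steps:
Z(o) = -2 + o²
3059/2475 + 4689/Z(-8) = 3059/2475 + 4689/(-2 + (-8)²) = 3059*(1/2475) + 4689/(-2 + 64) = 3059/2475 + 4689/62 = 11794933/153450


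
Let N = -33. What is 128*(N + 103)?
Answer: 8960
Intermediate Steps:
128*(N + 103) = 128*(-33 + 103) = 128*70 = 8960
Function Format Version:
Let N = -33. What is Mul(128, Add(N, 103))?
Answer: 8960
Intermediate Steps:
Mul(128, Add(N, 103)) = Mul(128, Add(-33, 103)) = Mul(128, 70) = 8960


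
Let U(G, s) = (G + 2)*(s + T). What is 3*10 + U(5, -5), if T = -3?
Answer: -26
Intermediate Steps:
U(G, s) = (-3 + s)*(2 + G) (U(G, s) = (G + 2)*(s - 3) = (2 + G)*(-3 + s) = (-3 + s)*(2 + G))
3*10 + U(5, -5) = 3*10 + (-6 - 3*5 + 2*(-5) + 5*(-5)) = 30 + (-6 - 15 - 10 - 25) = 30 - 56 = -26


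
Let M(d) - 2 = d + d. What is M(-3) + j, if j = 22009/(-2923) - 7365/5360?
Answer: -40433051/3133456 ≈ -12.904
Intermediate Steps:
M(d) = 2 + 2*d (M(d) = 2 + (d + d) = 2 + 2*d)
j = -27899227/3133456 (j = 22009*(-1/2923) - 7365*1/5360 = -22009/2923 - 1473/1072 = -27899227/3133456 ≈ -8.9037)
M(-3) + j = (2 + 2*(-3)) - 27899227/3133456 = (2 - 6) - 27899227/3133456 = -4 - 27899227/3133456 = -40433051/3133456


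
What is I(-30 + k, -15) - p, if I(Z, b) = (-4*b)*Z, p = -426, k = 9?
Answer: -834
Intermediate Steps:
I(Z, b) = -4*Z*b
I(-30 + k, -15) - p = -4*(-30 + 9)*(-15) - 1*(-426) = -4*(-21)*(-15) + 426 = -1260 + 426 = -834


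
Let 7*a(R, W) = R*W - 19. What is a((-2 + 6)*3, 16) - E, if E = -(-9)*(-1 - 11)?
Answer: 929/7 ≈ 132.71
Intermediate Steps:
a(R, W) = -19/7 + R*W/7 (a(R, W) = (R*W - 19)/7 = (-19 + R*W)/7 = -19/7 + R*W/7)
E = -108 (E = -(-9)*(-12) = -1*108 = -108)
a((-2 + 6)*3, 16) - E = (-19/7 + (⅐)*((-2 + 6)*3)*16) - 1*(-108) = (-19/7 + (⅐)*(4*3)*16) + 108 = (-19/7 + (⅐)*12*16) + 108 = (-19/7 + 192/7) + 108 = 173/7 + 108 = 929/7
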